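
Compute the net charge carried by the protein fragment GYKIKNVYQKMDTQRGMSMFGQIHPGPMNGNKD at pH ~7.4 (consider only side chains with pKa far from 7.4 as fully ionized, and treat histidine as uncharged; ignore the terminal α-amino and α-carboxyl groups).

Near pH 7.4, K and R contribute +1 each, D and E contribute −1 each, and every other side chain (His included, as stated) is uncharged.
Positive (K, R): K3, K5, K10, R15, K32 → +5.
Negative (D, E): D12, D33 → −2.
Net charge = (+5) + (−2) = +3.

+3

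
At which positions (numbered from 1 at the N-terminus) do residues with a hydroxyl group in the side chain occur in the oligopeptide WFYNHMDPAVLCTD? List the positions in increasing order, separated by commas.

3, 13

The –OH-bearing residues are Ser, Thr (aliphatic alcohols), and Tyr (phenol).
Matching residues: Y3, T13.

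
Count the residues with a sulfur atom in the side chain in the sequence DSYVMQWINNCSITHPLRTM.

3

Only Cys (C) and Met (M) have a sulfur atom in the side chain.
Matching residues: M5, C11, M20.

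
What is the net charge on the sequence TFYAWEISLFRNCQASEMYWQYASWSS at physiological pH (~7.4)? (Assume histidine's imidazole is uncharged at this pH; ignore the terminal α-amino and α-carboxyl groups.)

-1

Near pH 7.4, K and R contribute +1 each, D and E contribute −1 each, and every other side chain (His included, as stated) is uncharged.
Positive (K, R): R11 → +1.
Negative (D, E): E6, E17 → −2.
Net charge = (+1) + (−2) = −1.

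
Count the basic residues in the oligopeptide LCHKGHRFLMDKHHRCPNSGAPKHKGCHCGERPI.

Lysine (K), arginine (R), and histidine (H) have basic, nitrogen-containing side chains.
Matching residues: H3, K4, H6, R7, K12, H13, H14, R15, K23, H24, K25, H28, R32.

13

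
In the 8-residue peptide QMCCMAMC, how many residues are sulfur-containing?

The sulfur-bearing residues are cysteine (–SH) and methionine (–S–CH₃).
Matching residues: M2, C3, C4, M5, M7, C8.

6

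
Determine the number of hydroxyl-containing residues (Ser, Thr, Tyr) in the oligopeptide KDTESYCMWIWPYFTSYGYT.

Matching residues: T3, S5, Y6, Y13, T15, S16, Y17, Y19, T20.

9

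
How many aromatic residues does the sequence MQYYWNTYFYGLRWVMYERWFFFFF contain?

14

Phenylalanine (F), tryptophan (W), and tyrosine (Y) have aromatic ring side chains.
Matching residues: Y3, Y4, W5, Y8, F9, Y10, W14, Y17, W20, F21, F22, F23, F24, F25.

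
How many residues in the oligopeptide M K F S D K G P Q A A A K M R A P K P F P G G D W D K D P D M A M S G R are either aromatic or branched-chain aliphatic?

3

Aromatic: F, W, Y. Branched-chain aliphatic: I, L, V.
Aromatic residues here: F3, F20, W25 (3).
Branched-chain aliphatic residues here: none (0).
The two groups share no amino acid, so total = 3 + 0 = 3.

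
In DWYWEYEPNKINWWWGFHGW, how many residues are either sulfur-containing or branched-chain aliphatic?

1

Sulfur-containing: C, M. Branched-chain aliphatic: I, L, V.
Sulfur-containing residues here: none (0).
Branched-chain aliphatic residues here: I11 (1).
The two groups share no amino acid, so total = 0 + 1 = 1.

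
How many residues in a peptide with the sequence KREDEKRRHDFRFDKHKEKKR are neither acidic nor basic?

Acidic: D, E. Basic: K, R, H. All other residues are neither.
Matching residues: F11, F13.

2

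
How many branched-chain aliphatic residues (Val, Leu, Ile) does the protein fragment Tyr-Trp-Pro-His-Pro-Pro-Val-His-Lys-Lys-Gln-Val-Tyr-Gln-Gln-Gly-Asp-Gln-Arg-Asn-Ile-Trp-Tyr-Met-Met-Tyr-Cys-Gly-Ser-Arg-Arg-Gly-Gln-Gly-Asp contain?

Matching residues: Val7, Val12, Ile21.

3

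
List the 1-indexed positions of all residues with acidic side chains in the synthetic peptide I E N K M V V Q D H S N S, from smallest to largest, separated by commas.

2, 9

Aspartate (D) and glutamate (E) have carboxylic-acid side chains and are the acidic amino acids.
Matching residues: E2, D9.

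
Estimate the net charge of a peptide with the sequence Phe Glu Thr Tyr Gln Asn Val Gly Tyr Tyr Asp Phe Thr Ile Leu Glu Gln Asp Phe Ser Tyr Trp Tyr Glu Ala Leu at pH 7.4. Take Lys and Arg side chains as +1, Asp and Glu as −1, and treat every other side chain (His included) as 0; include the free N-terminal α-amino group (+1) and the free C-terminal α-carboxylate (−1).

Positive (K, R): none → +0.
Negative (D, E): Glu2, Asp11, Glu16, Asp18, Glu24 → −5.
The N-terminus (+1) and C-terminus (−1) cancel.
Net charge = (+0) + (−5) = −5.

-5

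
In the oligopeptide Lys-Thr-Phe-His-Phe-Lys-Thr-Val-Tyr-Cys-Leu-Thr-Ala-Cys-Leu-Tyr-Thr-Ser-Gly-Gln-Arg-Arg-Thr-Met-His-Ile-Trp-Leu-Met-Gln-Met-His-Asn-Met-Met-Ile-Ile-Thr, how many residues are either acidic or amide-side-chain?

Acidic: D, E. Amide-side-chain: N, Q.
Acidic residues here: none (0).
Amide-side-chain residues here: Gln20, Gln30, Asn33 (3).
The two groups share no amino acid, so total = 0 + 3 = 3.

3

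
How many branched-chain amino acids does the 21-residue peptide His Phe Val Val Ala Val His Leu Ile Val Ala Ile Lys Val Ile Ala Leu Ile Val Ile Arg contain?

Valine (V), leucine (L), and isoleucine (I) are the branched-chain amino acids.
Matching residues: Val3, Val4, Val6, Leu8, Ile9, Val10, Ile12, Val14, Ile15, Leu17, Ile18, Val19, Ile20.

13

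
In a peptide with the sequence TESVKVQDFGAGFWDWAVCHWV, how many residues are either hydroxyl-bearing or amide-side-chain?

3

Hydroxyl-bearing: S, T, Y. Amide-side-chain: N, Q.
Hydroxyl-bearing residues here: T1, S3 (2).
Amide-side-chain residues here: Q7 (1).
The two groups share no amino acid, so total = 2 + 1 = 3.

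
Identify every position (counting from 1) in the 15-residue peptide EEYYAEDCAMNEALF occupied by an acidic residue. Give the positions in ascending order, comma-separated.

1, 2, 6, 7, 12

Matching residues: E1, E2, E6, D7, E12.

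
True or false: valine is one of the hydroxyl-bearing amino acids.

False

The –OH-bearing residues are Ser, Thr (aliphatic alcohols), and Tyr (phenol).
Valine is not in this group.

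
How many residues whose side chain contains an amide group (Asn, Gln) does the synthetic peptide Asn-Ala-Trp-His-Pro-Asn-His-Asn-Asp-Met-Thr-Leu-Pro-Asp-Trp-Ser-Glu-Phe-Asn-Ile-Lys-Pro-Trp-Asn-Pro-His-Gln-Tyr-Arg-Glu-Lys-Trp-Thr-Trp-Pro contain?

6

Matching residues: Asn1, Asn6, Asn8, Asn19, Asn24, Gln27.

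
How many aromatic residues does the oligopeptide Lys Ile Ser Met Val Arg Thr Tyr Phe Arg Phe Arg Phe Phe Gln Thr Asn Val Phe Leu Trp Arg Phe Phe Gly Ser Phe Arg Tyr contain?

11

The aromatic amino acids are Phe (F, benzyl), Trp (W, indole), and Tyr (Y, phenol).
Matching residues: Tyr8, Phe9, Phe11, Phe13, Phe14, Phe19, Trp21, Phe23, Phe24, Phe27, Tyr29.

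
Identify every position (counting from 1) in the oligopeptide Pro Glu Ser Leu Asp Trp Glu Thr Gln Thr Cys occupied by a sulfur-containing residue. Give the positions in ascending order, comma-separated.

Cysteine (C, thiol) and methionine (M, thioether) are the two sulfur-containing amino acids.
Matching residues: Cys11.

11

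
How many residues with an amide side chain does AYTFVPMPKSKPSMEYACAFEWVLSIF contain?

Asparagine (N) and glutamine (Q) have uncharged amide side chains.
None of the 27 residues belong to this group.

0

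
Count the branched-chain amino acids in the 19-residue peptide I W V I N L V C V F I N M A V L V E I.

11

Valine (V), leucine (L), and isoleucine (I) are the branched-chain amino acids.
Matching residues: I1, V3, I4, L6, V7, V9, I11, V15, L16, V17, I19.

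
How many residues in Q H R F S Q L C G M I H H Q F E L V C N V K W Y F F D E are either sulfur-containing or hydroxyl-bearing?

Sulfur-containing: C, M. Hydroxyl-bearing: S, T, Y.
Sulfur-containing residues here: C8, M10, C19 (3).
Hydroxyl-bearing residues here: S5, Y24 (2).
The two groups share no amino acid, so total = 3 + 2 = 5.

5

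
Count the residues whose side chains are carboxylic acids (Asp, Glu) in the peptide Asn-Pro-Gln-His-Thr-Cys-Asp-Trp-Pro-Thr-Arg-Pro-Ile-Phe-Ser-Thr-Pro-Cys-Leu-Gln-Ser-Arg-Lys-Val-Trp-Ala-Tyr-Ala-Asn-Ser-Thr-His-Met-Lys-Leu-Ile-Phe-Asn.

1

Matching residues: Asp7.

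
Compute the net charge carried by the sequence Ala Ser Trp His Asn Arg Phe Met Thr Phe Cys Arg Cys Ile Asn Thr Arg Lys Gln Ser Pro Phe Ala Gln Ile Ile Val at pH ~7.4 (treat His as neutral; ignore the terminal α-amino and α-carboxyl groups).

+4

At pH ~7.4 the Lys and Arg side chains are protonated (+1), the Asp and Glu side chains are deprotonated (−1), and with His taken as neutral all other side chains carry no charge.
Positive (K, R): Arg6, Arg12, Arg17, Lys18 → +4.
Negative (D, E): none → −0.
Net charge = (+4) + (−0) = +4.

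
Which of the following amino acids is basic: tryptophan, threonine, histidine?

histidine

Lysine (K), arginine (R), and histidine (H) have basic, nitrogen-containing side chains.
Of the listed options, only histidine belongs to this group.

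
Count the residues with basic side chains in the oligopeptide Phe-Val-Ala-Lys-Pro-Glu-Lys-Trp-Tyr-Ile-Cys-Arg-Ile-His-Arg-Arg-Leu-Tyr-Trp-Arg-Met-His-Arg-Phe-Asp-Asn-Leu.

K, R, and H are the three residues with basic side chains (ε-amine, guanidinium, and imidazole respectively).
Matching residues: Lys4, Lys7, Arg12, His14, Arg15, Arg16, Arg20, His22, Arg23.

9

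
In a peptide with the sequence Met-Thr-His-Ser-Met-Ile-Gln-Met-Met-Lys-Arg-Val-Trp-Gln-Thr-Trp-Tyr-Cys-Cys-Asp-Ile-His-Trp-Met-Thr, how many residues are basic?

4

The basic amino acids are Lys (K), Arg (R), and His (H).
Matching residues: His3, Lys10, Arg11, His22.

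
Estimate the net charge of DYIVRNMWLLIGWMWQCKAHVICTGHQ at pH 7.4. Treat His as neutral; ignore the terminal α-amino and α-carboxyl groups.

The side chains ionized at physiological pH are Lys/Arg (+1) and Asp/Glu (−1); with His treated as neutral, nothing else contributes.
Positive (K, R): R5, K18 → +2.
Negative (D, E): D1 → −1.
Net charge = (+2) + (−1) = +1.

+1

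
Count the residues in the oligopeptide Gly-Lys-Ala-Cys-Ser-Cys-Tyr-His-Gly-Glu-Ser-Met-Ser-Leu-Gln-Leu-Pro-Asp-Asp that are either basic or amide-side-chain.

3

Basic: H, K, R. Amide-side-chain: N, Q.
Basic residues here: Lys2, His8 (2).
Amide-side-chain residues here: Gln15 (1).
The two groups share no amino acid, so total = 2 + 1 = 3.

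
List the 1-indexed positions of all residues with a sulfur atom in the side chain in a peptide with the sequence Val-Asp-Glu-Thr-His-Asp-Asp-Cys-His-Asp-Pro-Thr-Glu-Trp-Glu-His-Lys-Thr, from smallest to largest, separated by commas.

Cysteine (C, thiol) and methionine (M, thioether) are the two sulfur-containing amino acids.
Matching residues: Cys8.

8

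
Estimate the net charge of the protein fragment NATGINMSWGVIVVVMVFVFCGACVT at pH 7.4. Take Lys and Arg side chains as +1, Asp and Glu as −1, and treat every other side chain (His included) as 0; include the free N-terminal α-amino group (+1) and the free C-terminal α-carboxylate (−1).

Positive (K, R): none → +0.
Negative (D, E): none → −0.
The N-terminus (+1) and C-terminus (−1) cancel.
Net charge = (+0) + (−0) = 0.

0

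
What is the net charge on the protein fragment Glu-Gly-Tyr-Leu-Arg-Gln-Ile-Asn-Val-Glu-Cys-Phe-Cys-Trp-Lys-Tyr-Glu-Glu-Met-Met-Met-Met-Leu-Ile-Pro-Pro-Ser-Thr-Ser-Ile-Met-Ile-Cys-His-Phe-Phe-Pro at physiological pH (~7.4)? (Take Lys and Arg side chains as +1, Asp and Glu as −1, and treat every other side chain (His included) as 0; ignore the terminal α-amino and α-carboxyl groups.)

-2

Positive (K, R): Arg5, Lys15 → +2.
Negative (D, E): Glu1, Glu10, Glu17, Glu18 → −4.
Net charge = (+2) + (−4) = −2.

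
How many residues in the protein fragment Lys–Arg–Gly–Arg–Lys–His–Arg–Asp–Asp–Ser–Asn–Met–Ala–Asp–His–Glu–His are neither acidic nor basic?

Acidic: D, E. Basic: K, R, H. All other residues are neither.
Matching residues: Gly3, Ser10, Asn11, Met12, Ala13.

5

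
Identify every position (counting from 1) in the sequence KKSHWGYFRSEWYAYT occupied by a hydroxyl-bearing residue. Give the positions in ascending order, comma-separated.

The –OH-bearing residues are Ser, Thr (aliphatic alcohols), and Tyr (phenol).
Matching residues: S3, Y7, S10, Y13, Y15, T16.

3, 7, 10, 13, 15, 16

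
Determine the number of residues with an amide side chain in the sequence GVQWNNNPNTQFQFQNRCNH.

10

Asparagine (N) and glutamine (Q) have uncharged amide side chains.
Matching residues: Q3, N5, N6, N7, N9, Q11, Q13, Q15, N16, N19.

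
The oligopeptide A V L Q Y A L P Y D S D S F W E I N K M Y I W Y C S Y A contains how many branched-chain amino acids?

Valine (V), leucine (L), and isoleucine (I) are the branched-chain amino acids.
Matching residues: V2, L3, L7, I17, I22.

5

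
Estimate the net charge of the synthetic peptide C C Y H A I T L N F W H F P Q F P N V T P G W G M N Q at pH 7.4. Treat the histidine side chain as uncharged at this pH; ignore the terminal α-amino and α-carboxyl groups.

Near pH 7.4, K and R contribute +1 each, D and E contribute −1 each, and every other side chain (His included, as stated) is uncharged.
Positive (K, R): none → +0.
Negative (D, E): none → −0.
Net charge = (+0) + (−0) = 0.

0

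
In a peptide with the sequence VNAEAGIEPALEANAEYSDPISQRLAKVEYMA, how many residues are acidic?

6

The acidic residues are Asp (D) and Glu (E), whose side chains end in a carboxylate group.
Matching residues: E4, E8, E12, E16, D19, E29.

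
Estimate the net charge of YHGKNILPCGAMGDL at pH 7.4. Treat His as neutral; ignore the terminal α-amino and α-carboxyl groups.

At pH ~7.4 the Lys and Arg side chains are protonated (+1), the Asp and Glu side chains are deprotonated (−1), and with His taken as neutral all other side chains carry no charge.
Positive (K, R): K4 → +1.
Negative (D, E): D14 → −1.
Net charge = (+1) + (−1) = 0.

0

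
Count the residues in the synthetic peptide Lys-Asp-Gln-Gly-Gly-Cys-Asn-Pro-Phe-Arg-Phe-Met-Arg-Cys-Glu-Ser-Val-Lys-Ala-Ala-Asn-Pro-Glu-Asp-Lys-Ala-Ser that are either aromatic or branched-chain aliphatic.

3

Aromatic: F, W, Y. Branched-chain aliphatic: I, L, V.
Aromatic residues here: Phe9, Phe11 (2).
Branched-chain aliphatic residues here: Val17 (1).
The two groups share no amino acid, so total = 2 + 1 = 3.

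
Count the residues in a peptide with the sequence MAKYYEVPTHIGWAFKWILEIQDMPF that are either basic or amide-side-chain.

Basic: H, K, R. Amide-side-chain: N, Q.
Basic residues here: K3, H10, K16 (3).
Amide-side-chain residues here: Q22 (1).
The two groups share no amino acid, so total = 3 + 1 = 4.

4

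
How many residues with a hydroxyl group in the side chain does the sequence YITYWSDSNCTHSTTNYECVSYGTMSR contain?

S, T, and Y are the three residues with a side-chain hydroxyl.
Matching residues: Y1, T3, Y4, S6, S8, T11, S13, T14, T15, Y17, S21, Y22, T24, S26.

14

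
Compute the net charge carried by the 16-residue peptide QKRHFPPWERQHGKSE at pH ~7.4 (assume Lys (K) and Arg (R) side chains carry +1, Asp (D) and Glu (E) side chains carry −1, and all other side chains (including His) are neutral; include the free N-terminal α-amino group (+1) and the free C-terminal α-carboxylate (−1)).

+2

Positive (K, R): K2, R3, R10, K14 → +4.
Negative (D, E): E9, E16 → −2.
The N-terminus (+1) and C-terminus (−1) cancel.
Net charge = (+4) + (−2) = +2.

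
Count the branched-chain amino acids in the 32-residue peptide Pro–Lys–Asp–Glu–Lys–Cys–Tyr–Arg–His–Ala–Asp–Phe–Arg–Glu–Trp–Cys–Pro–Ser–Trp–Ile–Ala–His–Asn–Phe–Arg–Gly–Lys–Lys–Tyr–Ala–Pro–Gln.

The BCAAs are Val, Leu, and Ile — aliphatic side chains with a branch point.
Matching residues: Ile20.

1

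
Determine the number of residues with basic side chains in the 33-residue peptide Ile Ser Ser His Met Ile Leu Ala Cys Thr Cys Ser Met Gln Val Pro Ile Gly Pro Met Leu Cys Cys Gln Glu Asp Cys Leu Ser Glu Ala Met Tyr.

Lysine (K), arginine (R), and histidine (H) have basic, nitrogen-containing side chains.
Matching residues: His4.

1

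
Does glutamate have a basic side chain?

Lysine (K), arginine (R), and histidine (H) have basic, nitrogen-containing side chains.
Glutamate is not in this group.

No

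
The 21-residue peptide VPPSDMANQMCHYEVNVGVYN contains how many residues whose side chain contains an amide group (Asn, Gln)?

Matching residues: N8, Q9, N16, N21.

4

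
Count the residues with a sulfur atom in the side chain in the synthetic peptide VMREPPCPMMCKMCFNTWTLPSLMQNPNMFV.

9

Cysteine (C, thiol) and methionine (M, thioether) are the two sulfur-containing amino acids.
Matching residues: M2, C7, M9, M10, C11, M13, C14, M24, M29.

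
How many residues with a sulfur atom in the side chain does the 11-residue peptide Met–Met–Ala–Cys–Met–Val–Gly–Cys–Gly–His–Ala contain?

5

Only Cys (C) and Met (M) have a sulfur atom in the side chain.
Matching residues: Met1, Met2, Cys4, Met5, Cys8.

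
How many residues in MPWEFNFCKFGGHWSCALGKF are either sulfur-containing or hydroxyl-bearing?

Sulfur-containing: C, M. Hydroxyl-bearing: S, T, Y.
Sulfur-containing residues here: M1, C8, C16 (3).
Hydroxyl-bearing residues here: S15 (1).
The two groups share no amino acid, so total = 3 + 1 = 4.

4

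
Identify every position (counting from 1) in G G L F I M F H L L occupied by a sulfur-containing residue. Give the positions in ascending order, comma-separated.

Only Cys (C) and Met (M) have a sulfur atom in the side chain.
Matching residues: M6.

6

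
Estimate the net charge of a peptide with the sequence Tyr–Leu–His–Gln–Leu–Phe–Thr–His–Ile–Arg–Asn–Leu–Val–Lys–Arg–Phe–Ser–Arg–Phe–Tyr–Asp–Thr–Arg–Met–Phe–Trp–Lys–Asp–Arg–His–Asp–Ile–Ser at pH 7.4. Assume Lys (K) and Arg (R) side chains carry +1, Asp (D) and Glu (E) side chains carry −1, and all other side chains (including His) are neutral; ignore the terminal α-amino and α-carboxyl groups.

Positive (K, R): Arg10, Lys14, Arg15, Arg18, Arg23, Lys27, Arg29 → +7.
Negative (D, E): Asp21, Asp28, Asp31 → −3.
Net charge = (+7) + (−3) = +4.

+4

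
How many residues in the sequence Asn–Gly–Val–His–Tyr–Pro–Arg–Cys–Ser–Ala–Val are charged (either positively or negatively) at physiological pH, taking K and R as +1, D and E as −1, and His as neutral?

1

Charged side chains at pH ~7.4: K, R (positive); D, E (negative).
Matching residues: Arg7.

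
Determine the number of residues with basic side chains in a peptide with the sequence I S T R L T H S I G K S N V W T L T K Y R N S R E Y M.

K, R, and H are the three residues with basic side chains (ε-amine, guanidinium, and imidazole respectively).
Matching residues: R4, H7, K11, K19, R21, R24.

6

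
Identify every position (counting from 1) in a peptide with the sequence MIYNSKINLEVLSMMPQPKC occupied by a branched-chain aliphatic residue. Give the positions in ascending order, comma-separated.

2, 7, 9, 11, 12

V, L, and I make up the branched-chain aliphatic group.
Matching residues: I2, I7, L9, V11, L12.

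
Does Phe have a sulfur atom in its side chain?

No

Cysteine (C, thiol) and methionine (M, thioether) are the two sulfur-containing amino acids.
Phenylalanine is not in this group.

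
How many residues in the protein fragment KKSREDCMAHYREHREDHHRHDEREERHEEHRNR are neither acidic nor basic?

Acidic: D, E. Basic: K, R, H. All other residues are neither.
Matching residues: S3, C7, M8, A9, Y11, N33.

6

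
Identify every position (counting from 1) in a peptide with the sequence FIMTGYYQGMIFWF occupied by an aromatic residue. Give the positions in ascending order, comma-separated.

1, 6, 7, 12, 13, 14

The aromatic amino acids are Phe (F, benzyl), Trp (W, indole), and Tyr (Y, phenol).
Matching residues: F1, Y6, Y7, F12, W13, F14.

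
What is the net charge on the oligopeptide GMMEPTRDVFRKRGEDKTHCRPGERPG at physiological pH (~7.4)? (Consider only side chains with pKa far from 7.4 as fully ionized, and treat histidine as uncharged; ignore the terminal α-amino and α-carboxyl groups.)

+2

At pH ~7.4 the Lys and Arg side chains are protonated (+1), the Asp and Glu side chains are deprotonated (−1), and with His taken as neutral all other side chains carry no charge.
Positive (K, R): R7, R11, K12, R13, K17, R21, R25 → +7.
Negative (D, E): E4, D8, E15, D16, E24 → −5.
Net charge = (+7) + (−5) = +2.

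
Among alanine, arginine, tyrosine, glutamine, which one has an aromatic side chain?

tyrosine

Phenylalanine (F), tryptophan (W), and tyrosine (Y) have aromatic ring side chains.
Of the listed options, only tyrosine belongs to this group.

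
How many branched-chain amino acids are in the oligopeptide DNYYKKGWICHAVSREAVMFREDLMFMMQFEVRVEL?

7

The BCAAs are Val, Leu, and Ile — aliphatic side chains with a branch point.
Matching residues: I9, V13, V18, L24, V32, V34, L36.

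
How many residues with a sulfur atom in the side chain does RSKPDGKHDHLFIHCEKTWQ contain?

Only Cys (C) and Met (M) have a sulfur atom in the side chain.
Matching residues: C15.

1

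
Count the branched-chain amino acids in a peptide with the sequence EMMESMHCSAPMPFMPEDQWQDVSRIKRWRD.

2

V, L, and I make up the branched-chain aliphatic group.
Matching residues: V23, I26.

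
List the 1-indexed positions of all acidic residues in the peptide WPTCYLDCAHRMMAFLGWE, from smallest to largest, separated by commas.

7, 19

Only D (aspartate) and E (glutamate) carry a side-chain carboxylic acid.
Matching residues: D7, E19.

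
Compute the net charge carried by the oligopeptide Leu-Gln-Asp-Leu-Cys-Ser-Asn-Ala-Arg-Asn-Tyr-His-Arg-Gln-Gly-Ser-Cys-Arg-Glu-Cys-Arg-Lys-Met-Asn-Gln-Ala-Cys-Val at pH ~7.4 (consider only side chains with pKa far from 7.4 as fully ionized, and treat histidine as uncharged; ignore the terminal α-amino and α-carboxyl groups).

+3

The side chains ionized at physiological pH are Lys/Arg (+1) and Asp/Glu (−1); with His treated as neutral, nothing else contributes.
Positive (K, R): Arg9, Arg13, Arg18, Arg21, Lys22 → +5.
Negative (D, E): Asp3, Glu19 → −2.
Net charge = (+5) + (−2) = +3.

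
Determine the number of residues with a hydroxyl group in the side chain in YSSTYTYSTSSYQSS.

S, T, and Y are the three residues with a side-chain hydroxyl.
Matching residues: Y1, S2, S3, T4, Y5, T6, Y7, S8, T9, S10, S11, Y12, S14, S15.

14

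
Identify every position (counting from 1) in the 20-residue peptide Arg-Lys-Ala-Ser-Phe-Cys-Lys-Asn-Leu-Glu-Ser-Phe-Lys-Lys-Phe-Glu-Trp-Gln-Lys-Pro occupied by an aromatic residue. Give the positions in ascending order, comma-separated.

5, 12, 15, 17

The aromatic amino acids are Phe (F, benzyl), Trp (W, indole), and Tyr (Y, phenol).
Matching residues: Phe5, Phe12, Phe15, Trp17.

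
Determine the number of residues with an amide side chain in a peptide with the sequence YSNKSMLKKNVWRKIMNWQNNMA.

6

Only N (asparagine) and Q (glutamine) carry a side-chain carboxamide.
Matching residues: N3, N10, N17, Q19, N20, N21.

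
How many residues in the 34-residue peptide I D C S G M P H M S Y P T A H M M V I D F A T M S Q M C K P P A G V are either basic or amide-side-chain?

4

Basic: H, K, R. Amide-side-chain: N, Q.
Basic residues here: H8, H15, K29 (3).
Amide-side-chain residues here: Q26 (1).
The two groups share no amino acid, so total = 3 + 1 = 4.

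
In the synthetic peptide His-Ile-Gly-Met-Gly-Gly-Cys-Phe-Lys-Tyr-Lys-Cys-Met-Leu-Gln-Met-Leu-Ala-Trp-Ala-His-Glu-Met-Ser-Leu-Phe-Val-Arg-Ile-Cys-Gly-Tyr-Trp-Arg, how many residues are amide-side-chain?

1

Asparagine (N) and glutamine (Q) have uncharged amide side chains.
Matching residues: Gln15.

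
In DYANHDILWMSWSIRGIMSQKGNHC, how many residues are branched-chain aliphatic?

4

V, L, and I make up the branched-chain aliphatic group.
Matching residues: I7, L8, I14, I17.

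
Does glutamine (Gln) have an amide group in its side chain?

Only N (asparagine) and Q (glutamine) carry a side-chain carboxamide.
Glutamine is in this group.

Yes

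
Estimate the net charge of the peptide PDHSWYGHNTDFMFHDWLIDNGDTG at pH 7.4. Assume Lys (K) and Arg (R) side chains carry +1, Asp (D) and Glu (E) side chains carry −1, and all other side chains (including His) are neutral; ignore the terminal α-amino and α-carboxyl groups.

Positive (K, R): none → +0.
Negative (D, E): D2, D11, D16, D20, D23 → −5.
Net charge = (+0) + (−5) = −5.

-5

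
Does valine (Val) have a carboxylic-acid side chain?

Aspartate (D) and glutamate (E) have carboxylic-acid side chains and are the acidic amino acids.
Valine is not in this group.

No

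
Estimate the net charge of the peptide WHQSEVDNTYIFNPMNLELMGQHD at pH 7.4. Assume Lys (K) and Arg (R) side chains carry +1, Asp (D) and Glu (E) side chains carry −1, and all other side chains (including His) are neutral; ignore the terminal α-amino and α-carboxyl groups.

Positive (K, R): none → +0.
Negative (D, E): E5, D7, E18, D24 → −4.
Net charge = (+0) + (−4) = −4.

-4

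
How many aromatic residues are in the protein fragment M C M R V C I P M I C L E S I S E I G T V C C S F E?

1

F, W, and Y each carry an aromatic ring on the side chain.
Matching residues: F25.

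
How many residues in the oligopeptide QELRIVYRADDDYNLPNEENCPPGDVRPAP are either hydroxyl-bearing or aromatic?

2

Hydroxyl-bearing: S, T, Y. Aromatic: F, W, Y.
Hydroxyl-bearing residues here: Y7, Y13 (2).
Aromatic residues here: Y7, Y13 (2).
Y is in both groups, so the 2 Y residues must not be double-counted.
Total = 2 + 2 − 2 = 2.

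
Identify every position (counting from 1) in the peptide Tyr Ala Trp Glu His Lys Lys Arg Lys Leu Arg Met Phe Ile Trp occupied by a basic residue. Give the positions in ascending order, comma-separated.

K, R, and H are the three residues with basic side chains (ε-amine, guanidinium, and imidazole respectively).
Matching residues: His5, Lys6, Lys7, Arg8, Lys9, Arg11.

5, 6, 7, 8, 9, 11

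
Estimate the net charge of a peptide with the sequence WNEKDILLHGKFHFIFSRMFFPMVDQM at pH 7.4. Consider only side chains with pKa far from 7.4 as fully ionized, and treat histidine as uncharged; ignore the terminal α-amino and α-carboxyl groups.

Near pH 7.4, K and R contribute +1 each, D and E contribute −1 each, and every other side chain (His included, as stated) is uncharged.
Positive (K, R): K4, K11, R18 → +3.
Negative (D, E): E3, D5, D25 → −3.
Net charge = (+3) + (−3) = 0.

0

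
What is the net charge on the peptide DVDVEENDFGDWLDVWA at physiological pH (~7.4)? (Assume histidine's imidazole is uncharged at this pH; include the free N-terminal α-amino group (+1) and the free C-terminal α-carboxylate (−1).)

-7

At pH ~7.4 the Lys and Arg side chains are protonated (+1), the Asp and Glu side chains are deprotonated (−1), and with His taken as neutral all other side chains carry no charge.
Positive (K, R): none → +0.
Negative (D, E): D1, D3, E5, E6, D8, D11, D14 → −7.
The N-terminus (+1) and C-terminus (−1) cancel.
Net charge = (+0) + (−7) = −7.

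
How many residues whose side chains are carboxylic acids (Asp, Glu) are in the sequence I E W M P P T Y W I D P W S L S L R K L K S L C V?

Matching residues: E2, D11.

2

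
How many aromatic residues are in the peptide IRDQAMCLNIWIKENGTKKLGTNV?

1

F, W, and Y each carry an aromatic ring on the side chain.
Matching residues: W11.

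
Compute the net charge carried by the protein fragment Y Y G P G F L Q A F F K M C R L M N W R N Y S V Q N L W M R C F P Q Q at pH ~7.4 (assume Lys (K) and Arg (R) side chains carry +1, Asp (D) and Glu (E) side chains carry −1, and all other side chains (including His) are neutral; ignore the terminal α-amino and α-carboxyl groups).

Positive (K, R): K12, R15, R20, R30 → +4.
Negative (D, E): none → −0.
Net charge = (+4) + (−0) = +4.

+4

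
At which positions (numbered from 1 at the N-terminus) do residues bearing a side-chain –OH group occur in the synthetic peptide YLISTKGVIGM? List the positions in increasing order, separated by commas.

1, 4, 5

Serine (S), threonine (T), and tyrosine (Y) each carry a hydroxyl group on the side chain.
Matching residues: Y1, S4, T5.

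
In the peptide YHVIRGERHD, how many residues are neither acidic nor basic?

4

Acidic: D, E. Basic: K, R, H. All other residues are neither.
Matching residues: Y1, V3, I4, G6.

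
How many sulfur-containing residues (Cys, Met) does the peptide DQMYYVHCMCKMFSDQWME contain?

Matching residues: M3, C8, M9, C10, M12, M18.

6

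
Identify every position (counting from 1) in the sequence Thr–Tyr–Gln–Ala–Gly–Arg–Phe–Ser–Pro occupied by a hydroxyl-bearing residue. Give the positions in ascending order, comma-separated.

The –OH-bearing residues are Ser, Thr (aliphatic alcohols), and Tyr (phenol).
Matching residues: Thr1, Tyr2, Ser8.

1, 2, 8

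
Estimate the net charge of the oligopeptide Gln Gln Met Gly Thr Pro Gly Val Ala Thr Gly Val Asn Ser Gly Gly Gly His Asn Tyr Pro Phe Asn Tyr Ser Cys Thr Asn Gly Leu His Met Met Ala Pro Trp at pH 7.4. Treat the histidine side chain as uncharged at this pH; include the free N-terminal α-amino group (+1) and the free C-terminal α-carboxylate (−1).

0

The side chains ionized at physiological pH are Lys/Arg (+1) and Asp/Glu (−1); with His treated as neutral, nothing else contributes.
Positive (K, R): none → +0.
Negative (D, E): none → −0.
The N-terminus (+1) and C-terminus (−1) cancel.
Net charge = (+0) + (−0) = 0.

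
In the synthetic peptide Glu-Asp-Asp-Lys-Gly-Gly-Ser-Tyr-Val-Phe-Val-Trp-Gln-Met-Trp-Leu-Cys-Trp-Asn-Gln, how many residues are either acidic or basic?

4

Acidic: D, E. Basic: H, K, R.
Acidic residues here: Glu1, Asp2, Asp3 (3).
Basic residues here: Lys4 (1).
The two groups share no amino acid, so total = 3 + 1 = 4.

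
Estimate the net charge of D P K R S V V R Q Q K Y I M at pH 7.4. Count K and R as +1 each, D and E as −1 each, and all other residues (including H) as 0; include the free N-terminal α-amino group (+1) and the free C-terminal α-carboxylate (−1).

Positive (K, R): K3, R4, R8, K11 → +4.
Negative (D, E): D1 → −1.
The N-terminus (+1) and C-terminus (−1) cancel.
Net charge = (+4) + (−1) = +3.

+3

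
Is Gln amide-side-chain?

Yes

The amide-side-chain residues are Asn (N) and Gln (Q).
Glutamine is in this group.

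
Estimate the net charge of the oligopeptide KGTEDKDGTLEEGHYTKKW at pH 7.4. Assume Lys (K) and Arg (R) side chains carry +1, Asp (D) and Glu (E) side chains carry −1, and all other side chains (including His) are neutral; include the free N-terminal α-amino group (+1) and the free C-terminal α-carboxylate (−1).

-1

Positive (K, R): K1, K6, K17, K18 → +4.
Negative (D, E): E4, D5, D7, E11, E12 → −5.
The N-terminus (+1) and C-terminus (−1) cancel.
Net charge = (+4) + (−5) = −1.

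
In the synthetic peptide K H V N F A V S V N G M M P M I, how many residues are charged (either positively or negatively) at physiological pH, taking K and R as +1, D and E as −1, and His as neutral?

Charged side chains at pH ~7.4: K, R (positive); D, E (negative).
Matching residues: K1.

1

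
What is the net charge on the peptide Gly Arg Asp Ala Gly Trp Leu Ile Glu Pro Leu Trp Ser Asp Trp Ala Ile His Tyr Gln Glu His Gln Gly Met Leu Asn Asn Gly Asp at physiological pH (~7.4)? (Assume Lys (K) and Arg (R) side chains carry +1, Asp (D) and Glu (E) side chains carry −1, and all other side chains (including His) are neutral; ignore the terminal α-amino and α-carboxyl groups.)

-4

Positive (K, R): Arg2 → +1.
Negative (D, E): Asp3, Glu9, Asp14, Glu21, Asp30 → −5.
Net charge = (+1) + (−5) = −4.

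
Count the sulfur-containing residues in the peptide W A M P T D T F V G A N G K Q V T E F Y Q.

Only Cys (C) and Met (M) have a sulfur atom in the side chain.
Matching residues: M3.

1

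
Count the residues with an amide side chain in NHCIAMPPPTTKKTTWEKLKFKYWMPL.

1

The amide-side-chain residues are Asn (N) and Gln (Q).
Matching residues: N1.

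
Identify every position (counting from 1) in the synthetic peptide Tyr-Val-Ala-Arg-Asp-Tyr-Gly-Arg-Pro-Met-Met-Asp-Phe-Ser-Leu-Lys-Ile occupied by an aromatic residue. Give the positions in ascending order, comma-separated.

F, W, and Y each carry an aromatic ring on the side chain.
Matching residues: Tyr1, Tyr6, Phe13.

1, 6, 13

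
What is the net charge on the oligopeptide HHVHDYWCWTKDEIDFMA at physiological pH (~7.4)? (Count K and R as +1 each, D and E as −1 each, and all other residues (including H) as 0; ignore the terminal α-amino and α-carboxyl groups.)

-3

Positive (K, R): K11 → +1.
Negative (D, E): D5, D12, E13, D15 → −4.
Net charge = (+1) + (−4) = −3.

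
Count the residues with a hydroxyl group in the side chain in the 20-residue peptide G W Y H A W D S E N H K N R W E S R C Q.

3

Serine (S), threonine (T), and tyrosine (Y) each carry a hydroxyl group on the side chain.
Matching residues: Y3, S8, S17.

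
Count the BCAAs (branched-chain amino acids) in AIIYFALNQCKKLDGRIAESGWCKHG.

5

V, L, and I make up the branched-chain aliphatic group.
Matching residues: I2, I3, L7, L13, I17.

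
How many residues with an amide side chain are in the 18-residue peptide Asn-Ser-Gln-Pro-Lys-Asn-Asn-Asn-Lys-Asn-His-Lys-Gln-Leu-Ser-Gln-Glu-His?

8

The amide-side-chain residues are Asn (N) and Gln (Q).
Matching residues: Asn1, Gln3, Asn6, Asn7, Asn8, Asn10, Gln13, Gln16.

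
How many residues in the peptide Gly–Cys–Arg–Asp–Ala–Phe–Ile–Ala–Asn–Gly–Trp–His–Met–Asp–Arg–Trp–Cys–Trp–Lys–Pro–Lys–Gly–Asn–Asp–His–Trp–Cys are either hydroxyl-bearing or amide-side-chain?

2

Hydroxyl-bearing: S, T, Y. Amide-side-chain: N, Q.
Hydroxyl-bearing residues here: none (0).
Amide-side-chain residues here: Asn9, Asn23 (2).
The two groups share no amino acid, so total = 0 + 2 = 2.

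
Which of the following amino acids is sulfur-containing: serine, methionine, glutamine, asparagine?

methionine

Only Cys (C) and Met (M) have a sulfur atom in the side chain.
Of the listed options, only methionine belongs to this group.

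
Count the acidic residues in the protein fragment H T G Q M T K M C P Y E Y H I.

Aspartate (D) and glutamate (E) have carboxylic-acid side chains and are the acidic amino acids.
Matching residues: E12.

1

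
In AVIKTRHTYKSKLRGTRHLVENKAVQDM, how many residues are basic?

The basic amino acids are Lys (K), Arg (R), and His (H).
Matching residues: K4, R6, H7, K10, K12, R14, R17, H18, K23.

9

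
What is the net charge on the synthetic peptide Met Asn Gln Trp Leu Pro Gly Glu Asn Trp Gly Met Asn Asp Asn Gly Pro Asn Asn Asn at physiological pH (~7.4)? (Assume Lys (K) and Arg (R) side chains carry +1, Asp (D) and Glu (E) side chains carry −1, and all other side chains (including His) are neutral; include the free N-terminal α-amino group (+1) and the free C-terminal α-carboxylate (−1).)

Positive (K, R): none → +0.
Negative (D, E): Glu8, Asp14 → −2.
The N-terminus (+1) and C-terminus (−1) cancel.
Net charge = (+0) + (−2) = −2.

-2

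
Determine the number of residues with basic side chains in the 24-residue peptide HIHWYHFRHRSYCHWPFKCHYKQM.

10

The basic amino acids are Lys (K), Arg (R), and His (H).
Matching residues: H1, H3, H6, R8, H9, R10, H14, K18, H20, K22.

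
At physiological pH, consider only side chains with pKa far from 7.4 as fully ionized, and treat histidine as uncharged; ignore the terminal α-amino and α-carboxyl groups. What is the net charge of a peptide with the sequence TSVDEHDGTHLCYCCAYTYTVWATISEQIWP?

-4

Near pH 7.4, K and R contribute +1 each, D and E contribute −1 each, and every other side chain (His included, as stated) is uncharged.
Positive (K, R): none → +0.
Negative (D, E): D4, E5, D7, E27 → −4.
Net charge = (+0) + (−4) = −4.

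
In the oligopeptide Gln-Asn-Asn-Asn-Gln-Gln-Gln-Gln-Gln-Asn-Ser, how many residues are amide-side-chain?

The amide-side-chain residues are Asn (N) and Gln (Q).
Matching residues: Gln1, Asn2, Asn3, Asn4, Gln5, Gln6, Gln7, Gln8, Gln9, Asn10.

10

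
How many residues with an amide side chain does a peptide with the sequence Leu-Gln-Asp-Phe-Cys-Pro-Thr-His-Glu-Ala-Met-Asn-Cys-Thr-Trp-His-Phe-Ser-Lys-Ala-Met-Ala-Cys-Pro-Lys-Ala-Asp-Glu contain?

Asparagine (N) and glutamine (Q) have uncharged amide side chains.
Matching residues: Gln2, Asn12.

2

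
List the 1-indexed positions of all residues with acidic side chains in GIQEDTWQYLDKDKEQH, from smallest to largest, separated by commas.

4, 5, 11, 13, 15

Aspartate (D) and glutamate (E) have carboxylic-acid side chains and are the acidic amino acids.
Matching residues: E4, D5, D11, D13, E15.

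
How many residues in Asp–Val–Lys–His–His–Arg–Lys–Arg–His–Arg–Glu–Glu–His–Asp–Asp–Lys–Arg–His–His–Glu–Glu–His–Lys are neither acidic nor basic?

Acidic: D, E. Basic: K, R, H. All other residues are neither.
Matching residues: Val2.

1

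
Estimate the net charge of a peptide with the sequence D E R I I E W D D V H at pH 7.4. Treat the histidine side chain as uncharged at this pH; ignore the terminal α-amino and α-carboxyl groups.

-4

The side chains ionized at physiological pH are Lys/Arg (+1) and Asp/Glu (−1); with His treated as neutral, nothing else contributes.
Positive (K, R): R3 → +1.
Negative (D, E): D1, E2, E6, D8, D9 → −5.
Net charge = (+1) + (−5) = −4.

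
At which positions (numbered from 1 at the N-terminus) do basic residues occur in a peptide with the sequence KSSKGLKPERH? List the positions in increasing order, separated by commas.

K, R, and H are the three residues with basic side chains (ε-amine, guanidinium, and imidazole respectively).
Matching residues: K1, K4, K7, R10, H11.

1, 4, 7, 10, 11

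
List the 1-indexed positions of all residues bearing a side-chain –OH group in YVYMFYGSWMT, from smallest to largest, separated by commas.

Serine (S), threonine (T), and tyrosine (Y) each carry a hydroxyl group on the side chain.
Matching residues: Y1, Y3, Y6, S8, T11.

1, 3, 6, 8, 11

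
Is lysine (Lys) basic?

Yes

Lysine (K), arginine (R), and histidine (H) have basic, nitrogen-containing side chains.
Lysine is in this group.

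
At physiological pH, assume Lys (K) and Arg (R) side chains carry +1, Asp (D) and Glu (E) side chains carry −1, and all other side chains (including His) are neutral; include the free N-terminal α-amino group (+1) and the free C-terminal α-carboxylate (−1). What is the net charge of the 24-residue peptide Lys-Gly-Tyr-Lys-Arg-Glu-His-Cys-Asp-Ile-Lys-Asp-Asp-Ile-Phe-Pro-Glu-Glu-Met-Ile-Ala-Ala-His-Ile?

Positive (K, R): Lys1, Lys4, Arg5, Lys11 → +4.
Negative (D, E): Glu6, Asp9, Asp12, Asp13, Glu17, Glu18 → −6.
The N-terminus (+1) and C-terminus (−1) cancel.
Net charge = (+4) + (−6) = −2.

-2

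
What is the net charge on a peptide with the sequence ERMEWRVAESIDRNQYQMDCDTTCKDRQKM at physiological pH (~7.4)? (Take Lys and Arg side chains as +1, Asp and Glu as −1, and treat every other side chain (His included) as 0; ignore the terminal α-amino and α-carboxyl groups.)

Positive (K, R): R2, R6, R13, K25, R27, K29 → +6.
Negative (D, E): E1, E4, E9, D12, D19, D21, D26 → −7.
Net charge = (+6) + (−7) = −1.

-1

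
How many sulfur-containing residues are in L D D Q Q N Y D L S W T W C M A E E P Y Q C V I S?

3

The sulfur-bearing residues are cysteine (–SH) and methionine (–S–CH₃).
Matching residues: C14, M15, C22.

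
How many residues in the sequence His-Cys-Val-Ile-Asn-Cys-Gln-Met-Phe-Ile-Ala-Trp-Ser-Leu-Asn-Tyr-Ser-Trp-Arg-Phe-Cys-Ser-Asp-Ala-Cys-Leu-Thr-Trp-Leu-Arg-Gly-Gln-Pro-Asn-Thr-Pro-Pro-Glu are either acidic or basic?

5

Acidic: D, E. Basic: H, K, R.
Acidic residues here: Asp23, Glu38 (2).
Basic residues here: His1, Arg19, Arg30 (3).
The two groups share no amino acid, so total = 2 + 3 = 5.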